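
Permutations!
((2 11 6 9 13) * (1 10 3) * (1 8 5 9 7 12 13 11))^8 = ((1 10 3 8 5 9 11 6 7 12 13 2))^8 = (1 7 5)(2 6 8)(3 13 11)(9 10 12)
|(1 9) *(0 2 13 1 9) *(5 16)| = |(0 2 13 1)(5 16)| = 4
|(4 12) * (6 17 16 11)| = |(4 12)(6 17 16 11)| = 4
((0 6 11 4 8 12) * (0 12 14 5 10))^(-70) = (0 11 8 5)(4 14 10 6)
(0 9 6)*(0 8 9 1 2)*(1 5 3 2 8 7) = (0 5 3 2)(1 8 9 6 7) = [5, 8, 0, 2, 4, 3, 7, 1, 9, 6]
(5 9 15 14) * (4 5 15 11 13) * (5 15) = (4 15 14 5 9 11 13) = [0, 1, 2, 3, 15, 9, 6, 7, 8, 11, 10, 13, 12, 4, 5, 14]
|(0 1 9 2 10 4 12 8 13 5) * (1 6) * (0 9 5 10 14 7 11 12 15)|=15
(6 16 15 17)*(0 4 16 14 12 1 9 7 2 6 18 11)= [4, 9, 6, 3, 16, 5, 14, 2, 8, 7, 10, 0, 1, 13, 12, 17, 15, 18, 11]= (0 4 16 15 17 18 11)(1 9 7 2 6 14 12)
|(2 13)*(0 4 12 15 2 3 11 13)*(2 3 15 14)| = 20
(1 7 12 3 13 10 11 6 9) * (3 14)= (1 7 12 14 3 13 10 11 6 9)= [0, 7, 2, 13, 4, 5, 9, 12, 8, 1, 11, 6, 14, 10, 3]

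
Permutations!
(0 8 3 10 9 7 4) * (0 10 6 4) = (0 8 3 6 4 10 9 7) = [8, 1, 2, 6, 10, 5, 4, 0, 3, 7, 9]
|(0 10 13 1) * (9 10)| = |(0 9 10 13 1)| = 5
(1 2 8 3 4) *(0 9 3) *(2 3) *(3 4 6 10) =(0 9 2 8)(1 4)(3 6 10) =[9, 4, 8, 6, 1, 5, 10, 7, 0, 2, 3]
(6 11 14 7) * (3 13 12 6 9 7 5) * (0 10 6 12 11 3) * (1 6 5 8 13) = (0 10 5)(1 6 3)(7 9)(8 13 11 14) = [10, 6, 2, 1, 4, 0, 3, 9, 13, 7, 5, 14, 12, 11, 8]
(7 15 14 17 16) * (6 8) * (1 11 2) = (1 11 2)(6 8)(7 15 14 17 16) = [0, 11, 1, 3, 4, 5, 8, 15, 6, 9, 10, 2, 12, 13, 17, 14, 7, 16]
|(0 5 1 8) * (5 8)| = |(0 8)(1 5)| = 2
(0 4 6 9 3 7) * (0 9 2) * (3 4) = [3, 1, 0, 7, 6, 5, 2, 9, 8, 4] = (0 3 7 9 4 6 2)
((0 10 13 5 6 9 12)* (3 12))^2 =((0 10 13 5 6 9 3 12))^2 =(0 13 6 3)(5 9 12 10)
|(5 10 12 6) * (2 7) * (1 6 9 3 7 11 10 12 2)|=|(1 6 5 12 9 3 7)(2 11 10)|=21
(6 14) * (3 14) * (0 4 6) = (0 4 6 3 14) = [4, 1, 2, 14, 6, 5, 3, 7, 8, 9, 10, 11, 12, 13, 0]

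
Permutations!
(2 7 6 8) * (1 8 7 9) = (1 8 2 9)(6 7) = [0, 8, 9, 3, 4, 5, 7, 6, 2, 1]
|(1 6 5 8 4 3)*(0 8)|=|(0 8 4 3 1 6 5)|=7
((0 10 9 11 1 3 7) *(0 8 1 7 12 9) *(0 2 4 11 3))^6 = ((0 10 2 4 11 7 8 1)(3 12 9))^6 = (12)(0 8 11 2)(1 7 4 10)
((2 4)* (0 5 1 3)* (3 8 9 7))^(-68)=((0 5 1 8 9 7 3)(2 4))^(-68)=(0 1 9 3 5 8 7)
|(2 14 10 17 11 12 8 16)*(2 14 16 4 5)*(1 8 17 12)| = 11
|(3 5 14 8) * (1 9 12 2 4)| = |(1 9 12 2 4)(3 5 14 8)| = 20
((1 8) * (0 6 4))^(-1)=(0 4 6)(1 8)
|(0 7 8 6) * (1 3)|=|(0 7 8 6)(1 3)|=4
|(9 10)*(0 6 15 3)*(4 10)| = |(0 6 15 3)(4 10 9)| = 12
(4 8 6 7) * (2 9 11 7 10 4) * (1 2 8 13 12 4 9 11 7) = (1 2 11)(4 13 12)(6 10 9 7 8) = [0, 2, 11, 3, 13, 5, 10, 8, 6, 7, 9, 1, 4, 12]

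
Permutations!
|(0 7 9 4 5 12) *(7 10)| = 7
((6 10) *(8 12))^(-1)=(6 10)(8 12)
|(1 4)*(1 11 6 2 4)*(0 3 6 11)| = |(11)(0 3 6 2 4)| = 5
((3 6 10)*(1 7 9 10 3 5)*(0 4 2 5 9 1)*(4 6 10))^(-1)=((0 6 3 10 9 4 2 5)(1 7))^(-1)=(0 5 2 4 9 10 3 6)(1 7)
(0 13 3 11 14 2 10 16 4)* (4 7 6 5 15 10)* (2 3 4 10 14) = [13, 1, 10, 11, 0, 15, 5, 6, 8, 9, 16, 2, 12, 4, 3, 14, 7] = (0 13 4)(2 10 16 7 6 5 15 14 3 11)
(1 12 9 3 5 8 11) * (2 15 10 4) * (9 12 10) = [0, 10, 15, 5, 2, 8, 6, 7, 11, 3, 4, 1, 12, 13, 14, 9] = (1 10 4 2 15 9 3 5 8 11)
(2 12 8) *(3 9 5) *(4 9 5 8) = (2 12 4 9 8)(3 5) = [0, 1, 12, 5, 9, 3, 6, 7, 2, 8, 10, 11, 4]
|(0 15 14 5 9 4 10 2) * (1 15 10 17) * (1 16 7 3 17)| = |(0 10 2)(1 15 14 5 9 4)(3 17 16 7)| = 12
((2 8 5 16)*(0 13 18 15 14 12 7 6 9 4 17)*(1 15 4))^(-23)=((0 13 18 4 17)(1 15 14 12 7 6 9)(2 8 5 16))^(-23)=(0 18 17 13 4)(1 6 12 15 9 7 14)(2 8 5 16)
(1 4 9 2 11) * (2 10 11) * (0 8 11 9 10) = (0 8 11 1 4 10 9) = [8, 4, 2, 3, 10, 5, 6, 7, 11, 0, 9, 1]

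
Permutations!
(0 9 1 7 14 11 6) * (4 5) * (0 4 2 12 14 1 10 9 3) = [3, 7, 12, 0, 5, 2, 4, 1, 8, 10, 9, 6, 14, 13, 11] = (0 3)(1 7)(2 12 14 11 6 4 5)(9 10)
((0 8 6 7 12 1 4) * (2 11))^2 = ((0 8 6 7 12 1 4)(2 11))^2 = (0 6 12 4 8 7 1)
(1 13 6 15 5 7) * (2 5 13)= (1 2 5 7)(6 15 13)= [0, 2, 5, 3, 4, 7, 15, 1, 8, 9, 10, 11, 12, 6, 14, 13]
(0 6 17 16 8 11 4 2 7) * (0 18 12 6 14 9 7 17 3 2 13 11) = [14, 1, 17, 2, 13, 5, 3, 18, 0, 7, 10, 4, 6, 11, 9, 15, 8, 16, 12] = (0 14 9 7 18 12 6 3 2 17 16 8)(4 13 11)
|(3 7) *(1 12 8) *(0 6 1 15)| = |(0 6 1 12 8 15)(3 7)| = 6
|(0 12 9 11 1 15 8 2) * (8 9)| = 4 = |(0 12 8 2)(1 15 9 11)|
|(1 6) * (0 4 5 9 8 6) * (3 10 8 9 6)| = |(0 4 5 6 1)(3 10 8)| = 15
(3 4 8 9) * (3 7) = (3 4 8 9 7) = [0, 1, 2, 4, 8, 5, 6, 3, 9, 7]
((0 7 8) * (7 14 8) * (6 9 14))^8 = ((0 6 9 14 8))^8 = (0 14 6 8 9)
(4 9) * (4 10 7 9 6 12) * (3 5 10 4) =(3 5 10 7 9 4 6 12) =[0, 1, 2, 5, 6, 10, 12, 9, 8, 4, 7, 11, 3]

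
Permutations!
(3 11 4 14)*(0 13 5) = (0 13 5)(3 11 4 14) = [13, 1, 2, 11, 14, 0, 6, 7, 8, 9, 10, 4, 12, 5, 3]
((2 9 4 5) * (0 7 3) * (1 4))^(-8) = ((0 7 3)(1 4 5 2 9))^(-8) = (0 7 3)(1 5 9 4 2)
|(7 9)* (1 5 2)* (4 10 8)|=6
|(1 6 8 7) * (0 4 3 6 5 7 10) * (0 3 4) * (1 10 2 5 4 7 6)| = 20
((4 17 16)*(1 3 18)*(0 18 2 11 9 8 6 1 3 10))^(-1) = ((0 18 3 2 11 9 8 6 1 10)(4 17 16))^(-1) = (0 10 1 6 8 9 11 2 3 18)(4 16 17)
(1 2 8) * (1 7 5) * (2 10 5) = [0, 10, 8, 3, 4, 1, 6, 2, 7, 9, 5] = (1 10 5)(2 8 7)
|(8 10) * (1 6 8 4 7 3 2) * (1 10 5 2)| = 9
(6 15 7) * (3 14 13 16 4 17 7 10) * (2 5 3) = [0, 1, 5, 14, 17, 3, 15, 6, 8, 9, 2, 11, 12, 16, 13, 10, 4, 7] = (2 5 3 14 13 16 4 17 7 6 15 10)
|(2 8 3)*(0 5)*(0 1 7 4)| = 15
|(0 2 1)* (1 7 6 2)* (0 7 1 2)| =5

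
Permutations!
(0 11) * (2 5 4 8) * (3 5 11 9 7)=[9, 1, 11, 5, 8, 4, 6, 3, 2, 7, 10, 0]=(0 9 7 3 5 4 8 2 11)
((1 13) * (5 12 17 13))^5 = ((1 5 12 17 13))^5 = (17)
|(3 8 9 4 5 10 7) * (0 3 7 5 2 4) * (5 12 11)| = 4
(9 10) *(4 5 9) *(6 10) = [0, 1, 2, 3, 5, 9, 10, 7, 8, 6, 4] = (4 5 9 6 10)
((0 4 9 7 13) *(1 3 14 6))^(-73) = ((0 4 9 7 13)(1 3 14 6))^(-73) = (0 9 13 4 7)(1 6 14 3)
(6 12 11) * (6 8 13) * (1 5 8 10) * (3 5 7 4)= [0, 7, 2, 5, 3, 8, 12, 4, 13, 9, 1, 10, 11, 6]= (1 7 4 3 5 8 13 6 12 11 10)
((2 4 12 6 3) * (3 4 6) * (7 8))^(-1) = (2 3 12 4 6)(7 8)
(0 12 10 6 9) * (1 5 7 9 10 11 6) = (0 12 11 6 10 1 5 7 9) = [12, 5, 2, 3, 4, 7, 10, 9, 8, 0, 1, 6, 11]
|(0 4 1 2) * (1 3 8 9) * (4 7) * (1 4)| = 4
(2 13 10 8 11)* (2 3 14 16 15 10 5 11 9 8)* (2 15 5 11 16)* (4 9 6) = [0, 1, 13, 14, 9, 16, 4, 7, 6, 8, 15, 3, 12, 11, 2, 10, 5] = (2 13 11 3 14)(4 9 8 6)(5 16)(10 15)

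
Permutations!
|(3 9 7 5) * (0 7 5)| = |(0 7)(3 9 5)| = 6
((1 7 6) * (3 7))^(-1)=(1 6 7 3)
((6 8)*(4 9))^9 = ((4 9)(6 8))^9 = (4 9)(6 8)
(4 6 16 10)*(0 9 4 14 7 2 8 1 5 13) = (0 9 4 6 16 10 14 7 2 8 1 5 13) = [9, 5, 8, 3, 6, 13, 16, 2, 1, 4, 14, 11, 12, 0, 7, 15, 10]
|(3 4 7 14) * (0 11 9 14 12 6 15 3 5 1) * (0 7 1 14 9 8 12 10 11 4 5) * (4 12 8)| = 35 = |(0 12 6 15 3 5 14)(1 7 10 11 4)|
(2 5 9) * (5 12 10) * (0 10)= (0 10 5 9 2 12)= [10, 1, 12, 3, 4, 9, 6, 7, 8, 2, 5, 11, 0]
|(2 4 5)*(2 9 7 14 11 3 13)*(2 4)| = 8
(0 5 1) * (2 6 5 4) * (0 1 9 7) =(0 4 2 6 5 9 7) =[4, 1, 6, 3, 2, 9, 5, 0, 8, 7]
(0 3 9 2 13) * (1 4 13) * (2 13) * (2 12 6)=[3, 4, 1, 9, 12, 5, 2, 7, 8, 13, 10, 11, 6, 0]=(0 3 9 13)(1 4 12 6 2)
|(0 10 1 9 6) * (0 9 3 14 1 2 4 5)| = 30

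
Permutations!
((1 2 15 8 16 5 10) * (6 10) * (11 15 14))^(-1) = (1 10 6 5 16 8 15 11 14 2) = ((1 2 14 11 15 8 16 5 6 10))^(-1)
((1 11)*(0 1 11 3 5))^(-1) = (11)(0 5 3 1)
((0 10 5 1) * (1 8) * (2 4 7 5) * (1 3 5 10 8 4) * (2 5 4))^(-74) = ((0 8 3 4 7 10 5 2 1))^(-74) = (0 2 10 4 8 1 5 7 3)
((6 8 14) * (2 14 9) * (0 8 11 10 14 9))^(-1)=(0 8)(2 9)(6 14 10 11)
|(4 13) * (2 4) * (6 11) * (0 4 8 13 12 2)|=|(0 4 12 2 8 13)(6 11)|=6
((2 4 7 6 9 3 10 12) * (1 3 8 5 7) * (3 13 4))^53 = (1 4 13)(2 3 10 12)(5 9 7 8 6)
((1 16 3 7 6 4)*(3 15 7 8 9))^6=(16)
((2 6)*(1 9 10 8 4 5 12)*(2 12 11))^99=(1 12 6 2 11 5 4 8 10 9)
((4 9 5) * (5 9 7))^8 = ((9)(4 7 5))^8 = (9)(4 5 7)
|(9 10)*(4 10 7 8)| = |(4 10 9 7 8)| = 5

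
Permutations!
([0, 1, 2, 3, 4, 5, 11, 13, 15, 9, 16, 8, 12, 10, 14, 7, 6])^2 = [0, 1, 2, 3, 4, 5, 8, 10, 7, 9, 6, 15, 12, 16, 14, 13, 11]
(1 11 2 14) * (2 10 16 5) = (1 11 10 16 5 2 14) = [0, 11, 14, 3, 4, 2, 6, 7, 8, 9, 16, 10, 12, 13, 1, 15, 5]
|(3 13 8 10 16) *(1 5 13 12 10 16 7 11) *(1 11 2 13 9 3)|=11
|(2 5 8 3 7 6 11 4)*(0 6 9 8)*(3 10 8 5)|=18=|(0 6 11 4 2 3 7 9 5)(8 10)|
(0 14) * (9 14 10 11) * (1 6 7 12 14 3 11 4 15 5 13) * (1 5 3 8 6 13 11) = [10, 13, 2, 1, 15, 11, 7, 12, 6, 8, 4, 9, 14, 5, 0, 3] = (0 10 4 15 3 1 13 5 11 9 8 6 7 12 14)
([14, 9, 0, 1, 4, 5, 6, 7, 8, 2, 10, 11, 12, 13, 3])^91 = [14, 9, 0, 1, 4, 5, 6, 7, 8, 2, 10, 11, 12, 13, 3]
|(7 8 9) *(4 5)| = |(4 5)(7 8 9)| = 6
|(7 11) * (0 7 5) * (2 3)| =4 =|(0 7 11 5)(2 3)|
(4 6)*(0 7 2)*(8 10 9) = (0 7 2)(4 6)(8 10 9) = [7, 1, 0, 3, 6, 5, 4, 2, 10, 8, 9]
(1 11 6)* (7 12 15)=(1 11 6)(7 12 15)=[0, 11, 2, 3, 4, 5, 1, 12, 8, 9, 10, 6, 15, 13, 14, 7]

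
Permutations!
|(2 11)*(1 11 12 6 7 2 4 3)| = 4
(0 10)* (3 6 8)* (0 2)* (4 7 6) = (0 10 2)(3 4 7 6 8) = [10, 1, 0, 4, 7, 5, 8, 6, 3, 9, 2]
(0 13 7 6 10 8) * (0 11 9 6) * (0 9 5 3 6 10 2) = (0 13 7 9 10 8 11 5 3 6 2) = [13, 1, 0, 6, 4, 3, 2, 9, 11, 10, 8, 5, 12, 7]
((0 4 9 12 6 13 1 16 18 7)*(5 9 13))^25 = (0 16 4 18 13 7 1)(5 9 12 6)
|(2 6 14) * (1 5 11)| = 3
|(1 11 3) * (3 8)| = |(1 11 8 3)| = 4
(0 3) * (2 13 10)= (0 3)(2 13 10)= [3, 1, 13, 0, 4, 5, 6, 7, 8, 9, 2, 11, 12, 10]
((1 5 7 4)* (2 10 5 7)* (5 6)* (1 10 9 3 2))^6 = (10) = ((1 7 4 10 6 5)(2 9 3))^6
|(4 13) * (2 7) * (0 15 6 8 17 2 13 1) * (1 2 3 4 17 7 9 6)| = 9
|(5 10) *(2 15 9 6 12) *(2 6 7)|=4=|(2 15 9 7)(5 10)(6 12)|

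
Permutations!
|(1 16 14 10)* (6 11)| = 4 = |(1 16 14 10)(6 11)|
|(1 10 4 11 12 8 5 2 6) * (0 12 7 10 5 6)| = 28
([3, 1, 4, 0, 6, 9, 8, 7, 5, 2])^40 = [0, 1, 5, 3, 9, 6, 2, 7, 4, 8]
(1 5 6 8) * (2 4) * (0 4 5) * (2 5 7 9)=(0 4 5 6 8 1)(2 7 9)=[4, 0, 7, 3, 5, 6, 8, 9, 1, 2]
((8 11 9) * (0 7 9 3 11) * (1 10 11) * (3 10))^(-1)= (0 8 9 7)(1 3)(10 11)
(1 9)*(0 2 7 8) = (0 2 7 8)(1 9) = [2, 9, 7, 3, 4, 5, 6, 8, 0, 1]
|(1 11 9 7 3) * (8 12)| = 10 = |(1 11 9 7 3)(8 12)|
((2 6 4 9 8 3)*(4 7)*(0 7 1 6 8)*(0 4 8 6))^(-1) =(0 1 6 2 3 8 7)(4 9)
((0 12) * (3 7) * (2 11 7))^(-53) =(0 12)(2 3 7 11)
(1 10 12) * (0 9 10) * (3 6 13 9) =(0 3 6 13 9 10 12 1) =[3, 0, 2, 6, 4, 5, 13, 7, 8, 10, 12, 11, 1, 9]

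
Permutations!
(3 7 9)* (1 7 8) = (1 7 9 3 8) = [0, 7, 2, 8, 4, 5, 6, 9, 1, 3]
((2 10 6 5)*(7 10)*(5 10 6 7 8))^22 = ((2 8 5)(6 10 7))^22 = (2 8 5)(6 10 7)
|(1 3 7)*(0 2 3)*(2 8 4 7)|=|(0 8 4 7 1)(2 3)|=10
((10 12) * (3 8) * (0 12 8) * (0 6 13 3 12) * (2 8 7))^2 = (2 12 7 8 10)(3 13 6)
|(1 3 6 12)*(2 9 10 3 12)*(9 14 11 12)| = |(1 9 10 3 6 2 14 11 12)| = 9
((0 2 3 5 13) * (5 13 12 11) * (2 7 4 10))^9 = (0 4 2 13 7 10 3)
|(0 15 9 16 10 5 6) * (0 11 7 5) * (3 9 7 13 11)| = 18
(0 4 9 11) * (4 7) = (0 7 4 9 11) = [7, 1, 2, 3, 9, 5, 6, 4, 8, 11, 10, 0]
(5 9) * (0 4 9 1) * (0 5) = [4, 5, 2, 3, 9, 1, 6, 7, 8, 0] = (0 4 9)(1 5)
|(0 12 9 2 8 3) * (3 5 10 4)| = 9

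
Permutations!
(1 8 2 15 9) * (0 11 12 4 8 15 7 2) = (0 11 12 4 8)(1 15 9)(2 7) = [11, 15, 7, 3, 8, 5, 6, 2, 0, 1, 10, 12, 4, 13, 14, 9]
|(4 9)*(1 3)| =|(1 3)(4 9)| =2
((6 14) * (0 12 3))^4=(14)(0 12 3)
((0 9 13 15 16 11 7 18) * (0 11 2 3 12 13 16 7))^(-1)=((0 9 16 2 3 12 13 15 7 18 11))^(-1)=(0 11 18 7 15 13 12 3 2 16 9)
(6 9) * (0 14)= [14, 1, 2, 3, 4, 5, 9, 7, 8, 6, 10, 11, 12, 13, 0]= (0 14)(6 9)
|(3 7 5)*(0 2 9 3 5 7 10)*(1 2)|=|(0 1 2 9 3 10)|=6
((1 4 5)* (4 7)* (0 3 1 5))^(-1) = ((0 3 1 7 4))^(-1) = (0 4 7 1 3)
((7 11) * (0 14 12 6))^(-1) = ((0 14 12 6)(7 11))^(-1) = (0 6 12 14)(7 11)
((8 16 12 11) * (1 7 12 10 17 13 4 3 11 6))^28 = (3 10)(4 16)(8 13)(11 17)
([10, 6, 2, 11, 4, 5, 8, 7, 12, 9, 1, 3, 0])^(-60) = (12)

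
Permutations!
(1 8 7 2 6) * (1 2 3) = (1 8 7 3)(2 6) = [0, 8, 6, 1, 4, 5, 2, 3, 7]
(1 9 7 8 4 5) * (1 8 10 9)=(4 5 8)(7 10 9)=[0, 1, 2, 3, 5, 8, 6, 10, 4, 7, 9]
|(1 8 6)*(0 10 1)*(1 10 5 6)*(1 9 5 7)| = |(10)(0 7 1 8 9 5 6)| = 7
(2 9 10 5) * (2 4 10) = (2 9)(4 10 5) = [0, 1, 9, 3, 10, 4, 6, 7, 8, 2, 5]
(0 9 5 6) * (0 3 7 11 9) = (3 7 11 9 5 6) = [0, 1, 2, 7, 4, 6, 3, 11, 8, 5, 10, 9]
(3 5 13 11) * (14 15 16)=(3 5 13 11)(14 15 16)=[0, 1, 2, 5, 4, 13, 6, 7, 8, 9, 10, 3, 12, 11, 15, 16, 14]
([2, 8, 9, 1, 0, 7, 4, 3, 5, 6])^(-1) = [4, 3, 0, 7, 6, 8, 9, 5, 1, 2]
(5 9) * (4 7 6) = (4 7 6)(5 9) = [0, 1, 2, 3, 7, 9, 4, 6, 8, 5]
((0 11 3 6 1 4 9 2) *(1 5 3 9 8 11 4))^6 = (11)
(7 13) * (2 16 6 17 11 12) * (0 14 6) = (0 14 6 17 11 12 2 16)(7 13) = [14, 1, 16, 3, 4, 5, 17, 13, 8, 9, 10, 12, 2, 7, 6, 15, 0, 11]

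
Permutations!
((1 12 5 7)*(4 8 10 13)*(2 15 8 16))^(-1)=((1 12 5 7)(2 15 8 10 13 4 16))^(-1)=(1 7 5 12)(2 16 4 13 10 8 15)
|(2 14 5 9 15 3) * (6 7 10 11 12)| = 30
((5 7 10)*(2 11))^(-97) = (2 11)(5 10 7) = ((2 11)(5 7 10))^(-97)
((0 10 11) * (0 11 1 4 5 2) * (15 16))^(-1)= ((0 10 1 4 5 2)(15 16))^(-1)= (0 2 5 4 1 10)(15 16)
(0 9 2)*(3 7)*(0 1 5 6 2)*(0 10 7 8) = (0 9 10 7 3 8)(1 5 6 2) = [9, 5, 1, 8, 4, 6, 2, 3, 0, 10, 7]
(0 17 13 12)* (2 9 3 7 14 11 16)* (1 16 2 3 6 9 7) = (0 17 13 12)(1 16 3)(2 7 14 11)(6 9) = [17, 16, 7, 1, 4, 5, 9, 14, 8, 6, 10, 2, 0, 12, 11, 15, 3, 13]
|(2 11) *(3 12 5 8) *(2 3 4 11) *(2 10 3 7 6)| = |(2 10 3 12 5 8 4 11 7 6)| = 10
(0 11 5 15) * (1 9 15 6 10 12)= [11, 9, 2, 3, 4, 6, 10, 7, 8, 15, 12, 5, 1, 13, 14, 0]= (0 11 5 6 10 12 1 9 15)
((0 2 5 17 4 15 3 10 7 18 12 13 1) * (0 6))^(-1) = ((0 2 5 17 4 15 3 10 7 18 12 13 1 6))^(-1) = (0 6 1 13 12 18 7 10 3 15 4 17 5 2)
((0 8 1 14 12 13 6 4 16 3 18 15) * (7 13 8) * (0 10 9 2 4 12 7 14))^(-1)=(0 1 8 12 6 13 7 14)(2 9 10 15 18 3 16 4)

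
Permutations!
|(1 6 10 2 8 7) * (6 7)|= 4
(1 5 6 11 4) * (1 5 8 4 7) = (1 8 4 5 6 11 7) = [0, 8, 2, 3, 5, 6, 11, 1, 4, 9, 10, 7]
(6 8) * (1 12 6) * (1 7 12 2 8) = (1 2 8 7 12 6) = [0, 2, 8, 3, 4, 5, 1, 12, 7, 9, 10, 11, 6]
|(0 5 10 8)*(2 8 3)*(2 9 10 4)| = 15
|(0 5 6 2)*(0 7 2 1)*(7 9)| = 12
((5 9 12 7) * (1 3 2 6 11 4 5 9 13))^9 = (1 3 2 6 11 4 5 13) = ((1 3 2 6 11 4 5 13)(7 9 12))^9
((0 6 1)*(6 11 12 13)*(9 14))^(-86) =((0 11 12 13 6 1)(9 14))^(-86) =(14)(0 6 12)(1 13 11)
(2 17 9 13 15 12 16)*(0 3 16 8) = (0 3 16 2 17 9 13 15 12 8) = [3, 1, 17, 16, 4, 5, 6, 7, 0, 13, 10, 11, 8, 15, 14, 12, 2, 9]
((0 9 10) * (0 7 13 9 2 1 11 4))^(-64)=(13)(0 2 1 11 4)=((0 2 1 11 4)(7 13 9 10))^(-64)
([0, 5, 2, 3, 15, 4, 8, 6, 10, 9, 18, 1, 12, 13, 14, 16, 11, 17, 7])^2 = [0, 4, 2, 3, 16, 15, 10, 8, 18, 9, 7, 5, 12, 13, 14, 11, 1, 17, 6]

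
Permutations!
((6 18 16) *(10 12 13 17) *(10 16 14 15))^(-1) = (6 16 17 13 12 10 15 14 18)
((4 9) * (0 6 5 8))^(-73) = (0 8 5 6)(4 9)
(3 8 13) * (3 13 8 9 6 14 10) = (3 9 6 14 10) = [0, 1, 2, 9, 4, 5, 14, 7, 8, 6, 3, 11, 12, 13, 10]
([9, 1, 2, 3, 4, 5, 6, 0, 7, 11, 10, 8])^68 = (0 8 9 7 11)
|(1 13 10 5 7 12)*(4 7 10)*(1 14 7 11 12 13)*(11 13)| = |(4 13)(5 10)(7 11 12 14)| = 4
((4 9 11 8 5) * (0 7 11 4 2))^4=((0 7 11 8 5 2)(4 9))^4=(0 5 11)(2 8 7)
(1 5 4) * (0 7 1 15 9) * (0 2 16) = (0 7 1 5 4 15 9 2 16) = [7, 5, 16, 3, 15, 4, 6, 1, 8, 2, 10, 11, 12, 13, 14, 9, 0]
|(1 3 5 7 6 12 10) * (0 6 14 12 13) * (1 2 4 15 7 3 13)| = 28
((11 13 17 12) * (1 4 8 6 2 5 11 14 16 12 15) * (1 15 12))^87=(1 6 11 12)(2 13 14 4)(5 17 16 8)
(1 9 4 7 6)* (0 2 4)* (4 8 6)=[2, 9, 8, 3, 7, 5, 1, 4, 6, 0]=(0 2 8 6 1 9)(4 7)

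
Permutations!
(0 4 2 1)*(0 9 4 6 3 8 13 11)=(0 6 3 8 13 11)(1 9 4 2)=[6, 9, 1, 8, 2, 5, 3, 7, 13, 4, 10, 0, 12, 11]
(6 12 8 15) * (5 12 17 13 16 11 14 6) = (5 12 8 15)(6 17 13 16 11 14) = [0, 1, 2, 3, 4, 12, 17, 7, 15, 9, 10, 14, 8, 16, 6, 5, 11, 13]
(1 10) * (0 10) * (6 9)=(0 10 1)(6 9)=[10, 0, 2, 3, 4, 5, 9, 7, 8, 6, 1]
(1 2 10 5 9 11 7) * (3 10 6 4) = [0, 2, 6, 10, 3, 9, 4, 1, 8, 11, 5, 7] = (1 2 6 4 3 10 5 9 11 7)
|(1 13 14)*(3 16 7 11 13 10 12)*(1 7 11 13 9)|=21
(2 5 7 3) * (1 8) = (1 8)(2 5 7 3) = [0, 8, 5, 2, 4, 7, 6, 3, 1]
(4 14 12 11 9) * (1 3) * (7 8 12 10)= (1 3)(4 14 10 7 8 12 11 9)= [0, 3, 2, 1, 14, 5, 6, 8, 12, 4, 7, 9, 11, 13, 10]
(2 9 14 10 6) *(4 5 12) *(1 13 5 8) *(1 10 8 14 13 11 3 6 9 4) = (1 11 3 6 2 4 14 8 10 9 13 5 12) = [0, 11, 4, 6, 14, 12, 2, 7, 10, 13, 9, 3, 1, 5, 8]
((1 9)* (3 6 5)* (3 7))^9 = ((1 9)(3 6 5 7))^9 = (1 9)(3 6 5 7)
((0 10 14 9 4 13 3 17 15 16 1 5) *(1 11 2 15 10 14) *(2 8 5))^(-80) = (0 15 3)(1 4 8)(2 13 5)(9 11 10)(14 16 17) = ((0 14 9 4 13 3 17 10 1 2 15 16 11 8 5))^(-80)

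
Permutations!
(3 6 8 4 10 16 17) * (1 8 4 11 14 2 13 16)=(1 8 11 14 2 13 16 17 3 6 4 10)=[0, 8, 13, 6, 10, 5, 4, 7, 11, 9, 1, 14, 12, 16, 2, 15, 17, 3]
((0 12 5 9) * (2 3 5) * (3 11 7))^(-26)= (0 5 7 2)(3 11 12 9)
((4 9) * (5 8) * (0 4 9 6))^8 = ((9)(0 4 6)(5 8))^8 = (9)(0 6 4)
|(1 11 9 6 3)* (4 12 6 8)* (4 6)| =|(1 11 9 8 6 3)(4 12)| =6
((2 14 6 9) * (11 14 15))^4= (2 6 11)(9 14 15)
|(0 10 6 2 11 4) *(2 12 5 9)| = 9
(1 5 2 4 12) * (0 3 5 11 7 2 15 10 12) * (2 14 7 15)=(0 3 5 2 4)(1 11 15 10 12)(7 14)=[3, 11, 4, 5, 0, 2, 6, 14, 8, 9, 12, 15, 1, 13, 7, 10]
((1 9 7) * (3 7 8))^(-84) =((1 9 8 3 7))^(-84) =(1 9 8 3 7)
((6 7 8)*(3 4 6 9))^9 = (3 7)(4 8)(6 9)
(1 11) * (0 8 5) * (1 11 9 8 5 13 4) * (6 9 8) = [5, 8, 2, 3, 1, 0, 9, 7, 13, 6, 10, 11, 12, 4] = (0 5)(1 8 13 4)(6 9)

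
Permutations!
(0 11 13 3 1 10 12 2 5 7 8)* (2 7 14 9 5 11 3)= (0 3 1 10 12 7 8)(2 11 13)(5 14 9)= [3, 10, 11, 1, 4, 14, 6, 8, 0, 5, 12, 13, 7, 2, 9]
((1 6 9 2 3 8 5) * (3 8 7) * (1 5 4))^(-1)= (1 4 8 2 9 6)(3 7)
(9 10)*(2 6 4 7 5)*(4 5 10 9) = (2 6 5)(4 7 10) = [0, 1, 6, 3, 7, 2, 5, 10, 8, 9, 4]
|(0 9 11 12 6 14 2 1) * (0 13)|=9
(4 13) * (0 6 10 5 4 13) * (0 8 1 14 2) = (0 6 10 5 4 8 1 14 2) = [6, 14, 0, 3, 8, 4, 10, 7, 1, 9, 5, 11, 12, 13, 2]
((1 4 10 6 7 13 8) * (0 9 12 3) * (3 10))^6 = ((0 9 12 10 6 7 13 8 1 4 3))^6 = (0 13 9 8 12 1 10 4 6 3 7)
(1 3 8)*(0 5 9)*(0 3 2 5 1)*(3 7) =(0 1 2 5 9 7 3 8) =[1, 2, 5, 8, 4, 9, 6, 3, 0, 7]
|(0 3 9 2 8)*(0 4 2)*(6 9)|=|(0 3 6 9)(2 8 4)|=12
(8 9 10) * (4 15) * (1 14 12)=[0, 14, 2, 3, 15, 5, 6, 7, 9, 10, 8, 11, 1, 13, 12, 4]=(1 14 12)(4 15)(8 9 10)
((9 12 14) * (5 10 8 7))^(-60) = ((5 10 8 7)(9 12 14))^(-60) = (14)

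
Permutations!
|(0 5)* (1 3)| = |(0 5)(1 3)| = 2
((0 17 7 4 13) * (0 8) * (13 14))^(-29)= (0 8 13 14 4 7 17)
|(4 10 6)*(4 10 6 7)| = 4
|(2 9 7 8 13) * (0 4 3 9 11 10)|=10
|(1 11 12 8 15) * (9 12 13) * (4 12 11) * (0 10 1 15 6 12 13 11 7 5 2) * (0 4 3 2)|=|(15)(0 10 1 3 2 4 13 9 7 5)(6 12 8)|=30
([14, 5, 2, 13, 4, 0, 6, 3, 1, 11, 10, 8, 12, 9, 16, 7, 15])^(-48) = (16)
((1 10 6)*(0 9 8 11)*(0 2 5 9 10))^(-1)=((0 10 6 1)(2 5 9 8 11))^(-1)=(0 1 6 10)(2 11 8 9 5)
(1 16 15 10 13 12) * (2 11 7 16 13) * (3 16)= (1 13 12)(2 11 7 3 16 15 10)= [0, 13, 11, 16, 4, 5, 6, 3, 8, 9, 2, 7, 1, 12, 14, 10, 15]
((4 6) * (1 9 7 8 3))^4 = ((1 9 7 8 3)(4 6))^4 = (1 3 8 7 9)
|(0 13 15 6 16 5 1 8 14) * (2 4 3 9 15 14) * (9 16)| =|(0 13 14)(1 8 2 4 3 16 5)(6 9 15)| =21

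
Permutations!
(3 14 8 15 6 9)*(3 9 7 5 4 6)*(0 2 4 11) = (0 2 4 6 7 5 11)(3 14 8 15) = [2, 1, 4, 14, 6, 11, 7, 5, 15, 9, 10, 0, 12, 13, 8, 3]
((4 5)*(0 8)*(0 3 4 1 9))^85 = ((0 8 3 4 5 1 9))^85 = (0 8 3 4 5 1 9)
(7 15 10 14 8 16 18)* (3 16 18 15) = (3 16 15 10 14 8 18 7) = [0, 1, 2, 16, 4, 5, 6, 3, 18, 9, 14, 11, 12, 13, 8, 10, 15, 17, 7]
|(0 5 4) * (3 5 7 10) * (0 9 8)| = 8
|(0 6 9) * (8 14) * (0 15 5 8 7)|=|(0 6 9 15 5 8 14 7)|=8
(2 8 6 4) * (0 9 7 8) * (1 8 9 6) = [6, 8, 0, 3, 2, 5, 4, 9, 1, 7] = (0 6 4 2)(1 8)(7 9)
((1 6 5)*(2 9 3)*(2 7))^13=(1 6 5)(2 9 3 7)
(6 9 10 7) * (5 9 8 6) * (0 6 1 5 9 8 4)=[6, 5, 2, 3, 0, 8, 4, 9, 1, 10, 7]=(0 6 4)(1 5 8)(7 9 10)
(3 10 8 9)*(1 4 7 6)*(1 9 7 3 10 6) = (1 4 3 6 9 10 8 7) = [0, 4, 2, 6, 3, 5, 9, 1, 7, 10, 8]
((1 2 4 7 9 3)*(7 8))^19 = (1 9 8 2 3 7 4)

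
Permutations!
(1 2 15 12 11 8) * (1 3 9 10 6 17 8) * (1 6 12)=(1 2 15)(3 9 10 12 11 6 17 8)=[0, 2, 15, 9, 4, 5, 17, 7, 3, 10, 12, 6, 11, 13, 14, 1, 16, 8]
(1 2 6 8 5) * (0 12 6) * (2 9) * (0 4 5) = [12, 9, 4, 3, 5, 1, 8, 7, 0, 2, 10, 11, 6] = (0 12 6 8)(1 9 2 4 5)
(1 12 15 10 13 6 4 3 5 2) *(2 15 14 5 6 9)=[0, 12, 1, 6, 3, 15, 4, 7, 8, 2, 13, 11, 14, 9, 5, 10]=(1 12 14 5 15 10 13 9 2)(3 6 4)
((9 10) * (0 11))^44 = (11)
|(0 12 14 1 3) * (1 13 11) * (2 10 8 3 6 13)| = 28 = |(0 12 14 2 10 8 3)(1 6 13 11)|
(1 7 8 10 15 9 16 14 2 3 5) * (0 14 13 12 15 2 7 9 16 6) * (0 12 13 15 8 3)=(0 14 7 3 5 1 9 6 12 8 10 2)(15 16)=[14, 9, 0, 5, 4, 1, 12, 3, 10, 6, 2, 11, 8, 13, 7, 16, 15]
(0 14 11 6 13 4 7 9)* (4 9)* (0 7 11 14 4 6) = (14)(0 4 11)(6 13 9 7) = [4, 1, 2, 3, 11, 5, 13, 6, 8, 7, 10, 0, 12, 9, 14]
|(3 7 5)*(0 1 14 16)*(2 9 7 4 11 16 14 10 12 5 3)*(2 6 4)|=|(0 1 10 12 5 6 4 11 16)(2 9 7 3)|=36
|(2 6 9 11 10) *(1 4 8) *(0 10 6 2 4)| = |(0 10 4 8 1)(6 9 11)| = 15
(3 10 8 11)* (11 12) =[0, 1, 2, 10, 4, 5, 6, 7, 12, 9, 8, 3, 11] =(3 10 8 12 11)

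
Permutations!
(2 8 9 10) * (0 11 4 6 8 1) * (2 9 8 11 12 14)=[12, 0, 1, 3, 6, 5, 11, 7, 8, 10, 9, 4, 14, 13, 2]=(0 12 14 2 1)(4 6 11)(9 10)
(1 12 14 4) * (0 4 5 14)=[4, 12, 2, 3, 1, 14, 6, 7, 8, 9, 10, 11, 0, 13, 5]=(0 4 1 12)(5 14)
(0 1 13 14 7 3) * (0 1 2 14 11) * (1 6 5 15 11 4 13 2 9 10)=(0 9 10 1 2 14 7 3 6 5 15 11)(4 13)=[9, 2, 14, 6, 13, 15, 5, 3, 8, 10, 1, 0, 12, 4, 7, 11]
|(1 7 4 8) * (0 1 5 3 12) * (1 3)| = |(0 3 12)(1 7 4 8 5)| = 15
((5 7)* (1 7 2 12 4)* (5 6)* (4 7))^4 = (2 5 6 7 12)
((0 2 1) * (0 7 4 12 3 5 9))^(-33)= ((0 2 1 7 4 12 3 5 9))^(-33)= (0 7 3)(1 12 9)(2 4 5)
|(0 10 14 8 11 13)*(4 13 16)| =|(0 10 14 8 11 16 4 13)| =8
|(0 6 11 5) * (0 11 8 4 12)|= |(0 6 8 4 12)(5 11)|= 10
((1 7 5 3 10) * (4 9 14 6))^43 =(1 3 7 10 5)(4 6 14 9)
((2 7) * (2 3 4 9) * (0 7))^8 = (0 3 9)(2 7 4)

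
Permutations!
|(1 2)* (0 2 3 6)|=5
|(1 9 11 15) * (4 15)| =|(1 9 11 4 15)| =5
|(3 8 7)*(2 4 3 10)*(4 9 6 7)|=|(2 9 6 7 10)(3 8 4)|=15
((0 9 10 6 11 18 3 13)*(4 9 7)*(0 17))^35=((0 7 4 9 10 6 11 18 3 13 17))^35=(0 4 10 11 3 17 7 9 6 18 13)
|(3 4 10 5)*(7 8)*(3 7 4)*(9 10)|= 6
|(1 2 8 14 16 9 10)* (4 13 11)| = |(1 2 8 14 16 9 10)(4 13 11)| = 21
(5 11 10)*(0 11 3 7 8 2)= (0 11 10 5 3 7 8 2)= [11, 1, 0, 7, 4, 3, 6, 8, 2, 9, 5, 10]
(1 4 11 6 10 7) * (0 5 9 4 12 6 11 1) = (0 5 9 4 1 12 6 10 7) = [5, 12, 2, 3, 1, 9, 10, 0, 8, 4, 7, 11, 6]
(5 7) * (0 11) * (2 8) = [11, 1, 8, 3, 4, 7, 6, 5, 2, 9, 10, 0] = (0 11)(2 8)(5 7)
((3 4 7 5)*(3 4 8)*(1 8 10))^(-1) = (1 10 3 8)(4 5 7) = ((1 8 3 10)(4 7 5))^(-1)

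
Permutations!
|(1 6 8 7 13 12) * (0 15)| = 6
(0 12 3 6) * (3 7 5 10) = [12, 1, 2, 6, 4, 10, 0, 5, 8, 9, 3, 11, 7] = (0 12 7 5 10 3 6)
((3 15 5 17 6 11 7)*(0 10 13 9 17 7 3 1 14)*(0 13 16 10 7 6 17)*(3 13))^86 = (17)(0 13 6 15 14 7 9 11 5 3 1)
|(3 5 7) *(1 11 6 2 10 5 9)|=|(1 11 6 2 10 5 7 3 9)|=9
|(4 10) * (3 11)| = 2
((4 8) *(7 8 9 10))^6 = (4 9 10 7 8)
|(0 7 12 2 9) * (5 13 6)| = 15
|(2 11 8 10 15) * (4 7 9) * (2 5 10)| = 3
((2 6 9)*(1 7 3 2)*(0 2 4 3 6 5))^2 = ((0 2 5)(1 7 6 9)(3 4))^2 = (0 5 2)(1 6)(7 9)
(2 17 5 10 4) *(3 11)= [0, 1, 17, 11, 2, 10, 6, 7, 8, 9, 4, 3, 12, 13, 14, 15, 16, 5]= (2 17 5 10 4)(3 11)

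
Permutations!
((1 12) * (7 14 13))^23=((1 12)(7 14 13))^23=(1 12)(7 13 14)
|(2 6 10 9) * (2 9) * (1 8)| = |(1 8)(2 6 10)| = 6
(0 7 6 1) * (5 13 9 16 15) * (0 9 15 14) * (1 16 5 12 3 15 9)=(0 7 6 16 14)(3 15 12)(5 13 9)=[7, 1, 2, 15, 4, 13, 16, 6, 8, 5, 10, 11, 3, 9, 0, 12, 14]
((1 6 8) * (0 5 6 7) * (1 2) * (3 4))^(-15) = (0 7 1 2 8 6 5)(3 4)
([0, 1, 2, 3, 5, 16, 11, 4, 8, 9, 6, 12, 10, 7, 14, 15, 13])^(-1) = (4 7 13 16 5)(6 10 12 11)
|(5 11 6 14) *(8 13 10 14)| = 7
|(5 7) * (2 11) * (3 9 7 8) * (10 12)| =|(2 11)(3 9 7 5 8)(10 12)| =10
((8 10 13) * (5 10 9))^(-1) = (5 9 8 13 10)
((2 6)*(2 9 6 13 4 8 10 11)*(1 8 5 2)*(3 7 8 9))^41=((1 9 6 3 7 8 10 11)(2 13 4 5))^41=(1 9 6 3 7 8 10 11)(2 13 4 5)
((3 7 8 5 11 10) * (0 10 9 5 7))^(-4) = ((0 10 3)(5 11 9)(7 8))^(-4) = (0 3 10)(5 9 11)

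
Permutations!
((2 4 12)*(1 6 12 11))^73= ((1 6 12 2 4 11))^73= (1 6 12 2 4 11)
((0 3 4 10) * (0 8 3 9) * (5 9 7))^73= (0 7 5 9)(3 4 10 8)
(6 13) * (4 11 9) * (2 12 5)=(2 12 5)(4 11 9)(6 13)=[0, 1, 12, 3, 11, 2, 13, 7, 8, 4, 10, 9, 5, 6]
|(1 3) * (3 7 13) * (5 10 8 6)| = |(1 7 13 3)(5 10 8 6)| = 4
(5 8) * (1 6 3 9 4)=(1 6 3 9 4)(5 8)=[0, 6, 2, 9, 1, 8, 3, 7, 5, 4]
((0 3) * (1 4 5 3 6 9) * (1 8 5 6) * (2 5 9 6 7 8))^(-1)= (0 3 5 2 9 8 7 4 1)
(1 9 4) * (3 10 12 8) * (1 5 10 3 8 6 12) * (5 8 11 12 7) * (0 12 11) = (0 12 6 7 5 10 1 9 4 8) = [12, 9, 2, 3, 8, 10, 7, 5, 0, 4, 1, 11, 6]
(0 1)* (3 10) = (0 1)(3 10) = [1, 0, 2, 10, 4, 5, 6, 7, 8, 9, 3]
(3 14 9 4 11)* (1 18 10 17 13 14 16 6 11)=(1 18 10 17 13 14 9 4)(3 16 6 11)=[0, 18, 2, 16, 1, 5, 11, 7, 8, 4, 17, 3, 12, 14, 9, 15, 6, 13, 10]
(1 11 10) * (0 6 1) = (0 6 1 11 10) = [6, 11, 2, 3, 4, 5, 1, 7, 8, 9, 0, 10]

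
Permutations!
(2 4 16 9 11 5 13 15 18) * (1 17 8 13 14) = (1 17 8 13 15 18 2 4 16 9 11 5 14) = [0, 17, 4, 3, 16, 14, 6, 7, 13, 11, 10, 5, 12, 15, 1, 18, 9, 8, 2]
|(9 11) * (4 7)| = 2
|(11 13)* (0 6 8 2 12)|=10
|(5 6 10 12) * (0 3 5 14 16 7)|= |(0 3 5 6 10 12 14 16 7)|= 9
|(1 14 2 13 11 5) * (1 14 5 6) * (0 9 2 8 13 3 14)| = |(0 9 2 3 14 8 13 11 6 1 5)| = 11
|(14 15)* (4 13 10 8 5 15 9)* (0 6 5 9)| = 5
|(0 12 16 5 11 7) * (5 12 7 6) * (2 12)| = 6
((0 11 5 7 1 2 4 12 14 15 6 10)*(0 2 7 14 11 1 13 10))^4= ((0 1 7 13 10 2 4 12 11 5 14 15 6))^4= (0 10 11 6 13 12 15 7 4 14 1 2 5)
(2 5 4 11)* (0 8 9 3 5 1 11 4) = (0 8 9 3 5)(1 11 2) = [8, 11, 1, 5, 4, 0, 6, 7, 9, 3, 10, 2]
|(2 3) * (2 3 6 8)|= 3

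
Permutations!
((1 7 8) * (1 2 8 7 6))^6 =(8) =((1 6)(2 8))^6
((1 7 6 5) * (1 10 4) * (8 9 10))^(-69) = (1 5 10 7 8 4 6 9)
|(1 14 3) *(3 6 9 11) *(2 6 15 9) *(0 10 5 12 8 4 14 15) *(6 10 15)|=14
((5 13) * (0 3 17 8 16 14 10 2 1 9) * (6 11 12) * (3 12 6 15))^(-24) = (17)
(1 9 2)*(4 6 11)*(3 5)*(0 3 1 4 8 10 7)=[3, 9, 4, 5, 6, 1, 11, 0, 10, 2, 7, 8]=(0 3 5 1 9 2 4 6 11 8 10 7)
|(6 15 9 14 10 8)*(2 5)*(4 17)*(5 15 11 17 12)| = 12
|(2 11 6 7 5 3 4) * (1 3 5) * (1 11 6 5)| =8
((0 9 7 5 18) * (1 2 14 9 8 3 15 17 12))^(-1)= ((0 8 3 15 17 12 1 2 14 9 7 5 18))^(-1)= (0 18 5 7 9 14 2 1 12 17 15 3 8)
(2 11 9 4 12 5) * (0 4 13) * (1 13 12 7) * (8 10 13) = (0 4 7 1 8 10 13)(2 11 9 12 5) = [4, 8, 11, 3, 7, 2, 6, 1, 10, 12, 13, 9, 5, 0]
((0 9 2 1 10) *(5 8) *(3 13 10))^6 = (0 10 13 3 1 2 9)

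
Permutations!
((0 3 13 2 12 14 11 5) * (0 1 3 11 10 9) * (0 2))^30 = ((0 11 5 1 3 13)(2 12 14 10 9))^30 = (14)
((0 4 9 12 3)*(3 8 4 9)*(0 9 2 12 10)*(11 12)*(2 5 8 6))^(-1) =(0 10 9 3 4 8 5)(2 6 12 11)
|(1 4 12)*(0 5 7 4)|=|(0 5 7 4 12 1)|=6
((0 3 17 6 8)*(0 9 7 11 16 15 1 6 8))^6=((0 3 17 8 9 7 11 16 15 1 6))^6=(0 11 3 16 17 15 8 1 9 6 7)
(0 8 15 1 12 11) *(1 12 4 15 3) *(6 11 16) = [8, 4, 2, 1, 15, 5, 11, 7, 3, 9, 10, 0, 16, 13, 14, 12, 6] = (0 8 3 1 4 15 12 16 6 11)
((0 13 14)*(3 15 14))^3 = ((0 13 3 15 14))^3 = (0 15 13 14 3)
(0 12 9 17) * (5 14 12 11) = (0 11 5 14 12 9 17) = [11, 1, 2, 3, 4, 14, 6, 7, 8, 17, 10, 5, 9, 13, 12, 15, 16, 0]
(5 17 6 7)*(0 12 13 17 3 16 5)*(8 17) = (0 12 13 8 17 6 7)(3 16 5) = [12, 1, 2, 16, 4, 3, 7, 0, 17, 9, 10, 11, 13, 8, 14, 15, 5, 6]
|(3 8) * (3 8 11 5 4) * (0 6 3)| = |(0 6 3 11 5 4)| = 6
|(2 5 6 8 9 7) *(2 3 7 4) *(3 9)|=|(2 5 6 8 3 7 9 4)|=8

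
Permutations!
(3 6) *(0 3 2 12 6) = (0 3)(2 12 6) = [3, 1, 12, 0, 4, 5, 2, 7, 8, 9, 10, 11, 6]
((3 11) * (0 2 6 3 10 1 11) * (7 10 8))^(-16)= (1 10 7 8 11)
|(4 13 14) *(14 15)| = 4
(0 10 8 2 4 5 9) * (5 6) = [10, 1, 4, 3, 6, 9, 5, 7, 2, 0, 8] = (0 10 8 2 4 6 5 9)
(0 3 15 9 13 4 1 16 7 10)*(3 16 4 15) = (0 16 7 10)(1 4)(9 13 15) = [16, 4, 2, 3, 1, 5, 6, 10, 8, 13, 0, 11, 12, 15, 14, 9, 7]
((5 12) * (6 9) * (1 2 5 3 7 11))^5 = ((1 2 5 12 3 7 11)(6 9))^5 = (1 7 12 2 11 3 5)(6 9)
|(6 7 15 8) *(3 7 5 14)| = |(3 7 15 8 6 5 14)| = 7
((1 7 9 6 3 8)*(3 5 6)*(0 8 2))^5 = (0 3 7 8 2 9 1)(5 6)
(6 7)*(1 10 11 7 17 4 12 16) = (1 10 11 7 6 17 4 12 16) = [0, 10, 2, 3, 12, 5, 17, 6, 8, 9, 11, 7, 16, 13, 14, 15, 1, 4]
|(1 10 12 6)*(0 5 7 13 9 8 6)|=10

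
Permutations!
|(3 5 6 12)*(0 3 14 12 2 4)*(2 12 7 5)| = |(0 3 2 4)(5 6 12 14 7)| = 20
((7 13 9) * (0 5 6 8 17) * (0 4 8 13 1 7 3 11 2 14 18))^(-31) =((0 5 6 13 9 3 11 2 14 18)(1 7)(4 8 17))^(-31) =(0 18 14 2 11 3 9 13 6 5)(1 7)(4 17 8)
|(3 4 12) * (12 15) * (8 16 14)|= |(3 4 15 12)(8 16 14)|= 12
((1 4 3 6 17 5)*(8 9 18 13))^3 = (1 6)(3 5)(4 17)(8 13 18 9)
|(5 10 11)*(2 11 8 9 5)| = |(2 11)(5 10 8 9)| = 4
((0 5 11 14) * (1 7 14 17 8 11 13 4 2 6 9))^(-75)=(17)(0 6)(1 13)(2 14)(4 7)(5 9)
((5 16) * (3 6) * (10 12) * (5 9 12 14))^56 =((3 6)(5 16 9 12 10 14))^56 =(5 9 10)(12 14 16)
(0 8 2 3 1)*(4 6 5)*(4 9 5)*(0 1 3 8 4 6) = (0 4)(2 8)(5 9) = [4, 1, 8, 3, 0, 9, 6, 7, 2, 5]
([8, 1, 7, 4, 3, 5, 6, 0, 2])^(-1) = [7, 1, 8, 4, 3, 5, 6, 2, 0]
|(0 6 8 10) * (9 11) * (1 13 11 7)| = 20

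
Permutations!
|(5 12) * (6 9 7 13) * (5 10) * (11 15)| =|(5 12 10)(6 9 7 13)(11 15)| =12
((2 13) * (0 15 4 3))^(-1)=(0 3 4 15)(2 13)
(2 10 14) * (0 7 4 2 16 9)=(0 7 4 2 10 14 16 9)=[7, 1, 10, 3, 2, 5, 6, 4, 8, 0, 14, 11, 12, 13, 16, 15, 9]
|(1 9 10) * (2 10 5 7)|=|(1 9 5 7 2 10)|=6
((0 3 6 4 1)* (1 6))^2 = ((0 3 1)(4 6))^2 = (6)(0 1 3)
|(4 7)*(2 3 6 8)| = 4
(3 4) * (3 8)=(3 4 8)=[0, 1, 2, 4, 8, 5, 6, 7, 3]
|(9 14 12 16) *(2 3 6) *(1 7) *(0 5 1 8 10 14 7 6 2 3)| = 42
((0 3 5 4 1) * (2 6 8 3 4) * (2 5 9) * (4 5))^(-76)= (2 9 3 8 6)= ((0 5 4 1)(2 6 8 3 9))^(-76)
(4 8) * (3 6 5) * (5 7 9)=(3 6 7 9 5)(4 8)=[0, 1, 2, 6, 8, 3, 7, 9, 4, 5]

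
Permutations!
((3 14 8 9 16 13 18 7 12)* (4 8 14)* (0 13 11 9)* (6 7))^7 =(0 4 12 6 13 8 3 7 18)(9 16 11)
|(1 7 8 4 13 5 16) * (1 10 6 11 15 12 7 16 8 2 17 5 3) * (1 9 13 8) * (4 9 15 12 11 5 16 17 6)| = |(1 17 16 10 4 8 9 13 3 15 11 12 7 2 6 5)| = 16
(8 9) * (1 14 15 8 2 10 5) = [0, 14, 10, 3, 4, 1, 6, 7, 9, 2, 5, 11, 12, 13, 15, 8] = (1 14 15 8 9 2 10 5)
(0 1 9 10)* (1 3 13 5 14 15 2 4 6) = (0 3 13 5 14 15 2 4 6 1 9 10) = [3, 9, 4, 13, 6, 14, 1, 7, 8, 10, 0, 11, 12, 5, 15, 2]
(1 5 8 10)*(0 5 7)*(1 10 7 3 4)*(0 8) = (10)(0 5)(1 3 4)(7 8) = [5, 3, 2, 4, 1, 0, 6, 8, 7, 9, 10]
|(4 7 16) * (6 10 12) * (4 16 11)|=3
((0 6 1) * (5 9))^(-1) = ((0 6 1)(5 9))^(-1) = (0 1 6)(5 9)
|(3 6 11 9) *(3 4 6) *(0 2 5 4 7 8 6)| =|(0 2 5 4)(6 11 9 7 8)| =20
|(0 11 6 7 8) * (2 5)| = 10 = |(0 11 6 7 8)(2 5)|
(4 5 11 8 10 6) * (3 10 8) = (3 10 6 4 5 11) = [0, 1, 2, 10, 5, 11, 4, 7, 8, 9, 6, 3]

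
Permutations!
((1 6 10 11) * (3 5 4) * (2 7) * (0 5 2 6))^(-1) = (0 1 11 10 6 7 2 3 4 5)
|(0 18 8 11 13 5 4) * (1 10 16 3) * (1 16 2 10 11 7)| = |(0 18 8 7 1 11 13 5 4)(2 10)(3 16)| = 18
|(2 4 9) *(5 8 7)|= 3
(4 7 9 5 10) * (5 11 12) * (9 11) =(4 7 11 12 5 10) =[0, 1, 2, 3, 7, 10, 6, 11, 8, 9, 4, 12, 5]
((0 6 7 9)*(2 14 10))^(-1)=(0 9 7 6)(2 10 14)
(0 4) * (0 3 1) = [4, 0, 2, 1, 3] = (0 4 3 1)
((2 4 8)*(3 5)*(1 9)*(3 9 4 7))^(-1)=(1 9 5 3 7 2 8 4)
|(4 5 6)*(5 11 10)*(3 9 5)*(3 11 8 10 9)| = |(4 8 10 11 9 5 6)| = 7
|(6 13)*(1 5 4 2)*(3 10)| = 4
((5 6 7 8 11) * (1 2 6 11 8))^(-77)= ((1 2 6 7)(5 11))^(-77)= (1 7 6 2)(5 11)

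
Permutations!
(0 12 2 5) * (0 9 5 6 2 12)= (12)(2 6)(5 9)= [0, 1, 6, 3, 4, 9, 2, 7, 8, 5, 10, 11, 12]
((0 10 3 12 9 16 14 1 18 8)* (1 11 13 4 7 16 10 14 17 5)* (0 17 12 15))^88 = (0 4 9)(1 17 18 5 8)(3 11 16)(7 10 14)(12 15 13)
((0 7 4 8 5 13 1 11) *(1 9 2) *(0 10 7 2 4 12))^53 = (0 10 2 7 1 12 11)(4 13 8 9 5) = ((0 2 1 11 10 7 12)(4 8 5 13 9))^53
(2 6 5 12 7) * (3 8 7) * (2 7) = (2 6 5 12 3 8) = [0, 1, 6, 8, 4, 12, 5, 7, 2, 9, 10, 11, 3]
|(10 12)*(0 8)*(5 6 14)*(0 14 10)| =|(0 8 14 5 6 10 12)| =7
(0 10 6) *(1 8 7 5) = (0 10 6)(1 8 7 5) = [10, 8, 2, 3, 4, 1, 0, 5, 7, 9, 6]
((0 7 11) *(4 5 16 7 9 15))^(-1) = (0 11 7 16 5 4 15 9)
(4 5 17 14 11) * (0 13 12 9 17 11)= (0 13 12 9 17 14)(4 5 11)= [13, 1, 2, 3, 5, 11, 6, 7, 8, 17, 10, 4, 9, 12, 0, 15, 16, 14]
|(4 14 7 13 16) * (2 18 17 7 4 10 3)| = 8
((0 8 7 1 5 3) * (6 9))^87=(0 1)(3 7)(5 8)(6 9)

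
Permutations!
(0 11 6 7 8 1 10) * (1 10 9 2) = (0 11 6 7 8 10)(1 9 2) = [11, 9, 1, 3, 4, 5, 7, 8, 10, 2, 0, 6]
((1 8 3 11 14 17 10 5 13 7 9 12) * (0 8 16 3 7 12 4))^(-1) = (0 4 9 7 8)(1 12 13 5 10 17 14 11 3 16)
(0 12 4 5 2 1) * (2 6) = (0 12 4 5 6 2 1) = [12, 0, 1, 3, 5, 6, 2, 7, 8, 9, 10, 11, 4]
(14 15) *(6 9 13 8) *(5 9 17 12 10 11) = (5 9 13 8 6 17 12 10 11)(14 15) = [0, 1, 2, 3, 4, 9, 17, 7, 6, 13, 11, 5, 10, 8, 15, 14, 16, 12]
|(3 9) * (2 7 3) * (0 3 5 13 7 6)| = |(0 3 9 2 6)(5 13 7)| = 15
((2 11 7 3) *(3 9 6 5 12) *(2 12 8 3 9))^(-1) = ((2 11 7)(3 12 9 6 5 8))^(-1) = (2 7 11)(3 8 5 6 9 12)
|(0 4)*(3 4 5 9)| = |(0 5 9 3 4)| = 5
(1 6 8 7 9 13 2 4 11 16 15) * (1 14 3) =(1 6 8 7 9 13 2 4 11 16 15 14 3) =[0, 6, 4, 1, 11, 5, 8, 9, 7, 13, 10, 16, 12, 2, 3, 14, 15]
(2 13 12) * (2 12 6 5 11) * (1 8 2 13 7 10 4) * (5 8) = [0, 5, 7, 3, 1, 11, 8, 10, 2, 9, 4, 13, 12, 6] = (1 5 11 13 6 8 2 7 10 4)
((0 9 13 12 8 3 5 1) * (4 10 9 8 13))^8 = (13)(0 5 8 1 3)(4 9 10)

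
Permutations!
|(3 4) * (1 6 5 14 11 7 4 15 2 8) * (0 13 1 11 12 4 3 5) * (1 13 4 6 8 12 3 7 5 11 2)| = |(0 4 11 5 14 3 15 1 8 2 12 6)| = 12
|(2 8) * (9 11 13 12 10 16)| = |(2 8)(9 11 13 12 10 16)| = 6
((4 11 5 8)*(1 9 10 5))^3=(1 5 11 10 4 9 8)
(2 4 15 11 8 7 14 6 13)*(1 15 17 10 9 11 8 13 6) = (1 15 8 7 14)(2 4 17 10 9 11 13) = [0, 15, 4, 3, 17, 5, 6, 14, 7, 11, 9, 13, 12, 2, 1, 8, 16, 10]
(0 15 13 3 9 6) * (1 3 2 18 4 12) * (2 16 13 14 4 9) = [15, 3, 18, 2, 12, 5, 0, 7, 8, 6, 10, 11, 1, 16, 4, 14, 13, 17, 9] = (0 15 14 4 12 1 3 2 18 9 6)(13 16)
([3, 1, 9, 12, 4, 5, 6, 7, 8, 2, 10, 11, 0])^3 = [0, 1, 9, 3, 4, 5, 6, 7, 8, 2, 10, 11, 12]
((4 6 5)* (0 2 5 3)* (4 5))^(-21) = ((0 2 4 6 3))^(-21) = (0 3 6 4 2)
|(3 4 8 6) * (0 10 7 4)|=|(0 10 7 4 8 6 3)|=7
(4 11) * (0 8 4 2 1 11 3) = [8, 11, 1, 0, 3, 5, 6, 7, 4, 9, 10, 2] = (0 8 4 3)(1 11 2)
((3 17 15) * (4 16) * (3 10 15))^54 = (17)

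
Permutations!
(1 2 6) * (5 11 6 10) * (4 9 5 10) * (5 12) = (1 2 4 9 12 5 11 6) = [0, 2, 4, 3, 9, 11, 1, 7, 8, 12, 10, 6, 5]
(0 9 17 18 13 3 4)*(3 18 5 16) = (0 9 17 5 16 3 4)(13 18) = [9, 1, 2, 4, 0, 16, 6, 7, 8, 17, 10, 11, 12, 18, 14, 15, 3, 5, 13]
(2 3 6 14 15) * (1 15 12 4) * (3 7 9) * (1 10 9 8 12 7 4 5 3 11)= [0, 15, 4, 6, 10, 3, 14, 8, 12, 11, 9, 1, 5, 13, 7, 2]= (1 15 2 4 10 9 11)(3 6 14 7 8 12 5)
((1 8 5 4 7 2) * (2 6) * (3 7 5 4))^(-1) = ((1 8 4 5 3 7 6 2))^(-1) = (1 2 6 7 3 5 4 8)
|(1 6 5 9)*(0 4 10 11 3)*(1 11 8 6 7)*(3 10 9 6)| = |(0 4 9 11 10 8 3)(1 7)(5 6)| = 14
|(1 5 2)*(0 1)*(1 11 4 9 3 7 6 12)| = 11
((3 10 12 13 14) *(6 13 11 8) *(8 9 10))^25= (14)(9 10 12 11)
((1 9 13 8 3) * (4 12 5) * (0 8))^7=(0 8 3 1 9 13)(4 12 5)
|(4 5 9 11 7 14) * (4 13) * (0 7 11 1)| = 8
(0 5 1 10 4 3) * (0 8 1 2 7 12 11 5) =[0, 10, 7, 8, 3, 2, 6, 12, 1, 9, 4, 5, 11] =(1 10 4 3 8)(2 7 12 11 5)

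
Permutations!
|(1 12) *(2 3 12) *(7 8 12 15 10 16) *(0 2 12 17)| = |(0 2 3 15 10 16 7 8 17)(1 12)| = 18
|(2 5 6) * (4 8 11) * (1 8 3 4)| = 6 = |(1 8 11)(2 5 6)(3 4)|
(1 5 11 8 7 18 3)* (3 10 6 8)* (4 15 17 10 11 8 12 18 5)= (1 4 15 17 10 6 12 18 11 3)(5 8 7)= [0, 4, 2, 1, 15, 8, 12, 5, 7, 9, 6, 3, 18, 13, 14, 17, 16, 10, 11]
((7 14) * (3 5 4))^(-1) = ((3 5 4)(7 14))^(-1) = (3 4 5)(7 14)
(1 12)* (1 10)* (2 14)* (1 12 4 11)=(1 4 11)(2 14)(10 12)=[0, 4, 14, 3, 11, 5, 6, 7, 8, 9, 12, 1, 10, 13, 2]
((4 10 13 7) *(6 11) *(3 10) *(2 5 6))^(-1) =((2 5 6 11)(3 10 13 7 4))^(-1) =(2 11 6 5)(3 4 7 13 10)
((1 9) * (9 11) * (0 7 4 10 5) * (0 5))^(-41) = (0 10 4 7)(1 11 9)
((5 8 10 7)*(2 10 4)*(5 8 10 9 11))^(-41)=(2 4 8 7 10 5 11 9)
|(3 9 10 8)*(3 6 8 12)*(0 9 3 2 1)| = 6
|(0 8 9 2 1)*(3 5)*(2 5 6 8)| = |(0 2 1)(3 6 8 9 5)| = 15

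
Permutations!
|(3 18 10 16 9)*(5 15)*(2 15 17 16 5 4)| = 21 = |(2 15 4)(3 18 10 5 17 16 9)|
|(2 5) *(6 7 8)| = |(2 5)(6 7 8)| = 6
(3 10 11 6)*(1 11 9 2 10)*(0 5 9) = (0 5 9 2 10)(1 11 6 3) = [5, 11, 10, 1, 4, 9, 3, 7, 8, 2, 0, 6]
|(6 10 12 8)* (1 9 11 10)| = 7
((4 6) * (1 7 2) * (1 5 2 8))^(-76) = ((1 7 8)(2 5)(4 6))^(-76) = (1 8 7)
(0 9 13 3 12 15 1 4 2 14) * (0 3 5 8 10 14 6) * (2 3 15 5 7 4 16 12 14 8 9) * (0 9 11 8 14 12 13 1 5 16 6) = (0 2)(1 6 9)(3 12 16 13 7 4)(5 11 8 10 14 15) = [2, 6, 0, 12, 3, 11, 9, 4, 10, 1, 14, 8, 16, 7, 15, 5, 13]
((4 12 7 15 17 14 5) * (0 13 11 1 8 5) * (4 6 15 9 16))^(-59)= (0 13 11 1 8 5 6 15 17 14)(4 12 7 9 16)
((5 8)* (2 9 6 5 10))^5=((2 9 6 5 8 10))^5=(2 10 8 5 6 9)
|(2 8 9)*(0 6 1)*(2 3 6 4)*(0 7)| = |(0 4 2 8 9 3 6 1 7)| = 9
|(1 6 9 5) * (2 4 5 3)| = |(1 6 9 3 2 4 5)| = 7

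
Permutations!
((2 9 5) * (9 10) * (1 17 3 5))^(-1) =((1 17 3 5 2 10 9))^(-1) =(1 9 10 2 5 3 17)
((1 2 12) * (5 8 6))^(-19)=(1 12 2)(5 6 8)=((1 2 12)(5 8 6))^(-19)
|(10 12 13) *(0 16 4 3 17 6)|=|(0 16 4 3 17 6)(10 12 13)|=6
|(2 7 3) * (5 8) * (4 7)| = |(2 4 7 3)(5 8)| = 4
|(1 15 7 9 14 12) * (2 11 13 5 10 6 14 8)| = |(1 15 7 9 8 2 11 13 5 10 6 14 12)| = 13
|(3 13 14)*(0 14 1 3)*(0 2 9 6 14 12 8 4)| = 12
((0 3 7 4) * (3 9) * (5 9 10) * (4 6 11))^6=(0 6 9)(3 10 11)(4 7 5)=((0 10 5 9 3 7 6 11 4))^6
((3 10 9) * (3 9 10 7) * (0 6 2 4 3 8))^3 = (10)(0 4 8 2 7 6 3)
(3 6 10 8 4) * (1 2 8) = (1 2 8 4 3 6 10) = [0, 2, 8, 6, 3, 5, 10, 7, 4, 9, 1]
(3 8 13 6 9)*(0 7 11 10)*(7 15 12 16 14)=[15, 1, 2, 8, 4, 5, 9, 11, 13, 3, 0, 10, 16, 6, 7, 12, 14]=(0 15 12 16 14 7 11 10)(3 8 13 6 9)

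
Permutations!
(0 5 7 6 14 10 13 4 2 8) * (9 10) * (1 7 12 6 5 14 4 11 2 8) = [14, 7, 1, 3, 8, 12, 4, 5, 0, 10, 13, 2, 6, 11, 9] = (0 14 9 10 13 11 2 1 7 5 12 6 4 8)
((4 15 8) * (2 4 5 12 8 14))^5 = (2 4 15 14)(5 8 12)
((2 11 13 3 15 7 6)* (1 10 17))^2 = ((1 10 17)(2 11 13 3 15 7 6))^2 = (1 17 10)(2 13 15 6 11 3 7)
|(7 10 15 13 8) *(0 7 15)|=3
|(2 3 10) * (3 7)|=4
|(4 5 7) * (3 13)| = 6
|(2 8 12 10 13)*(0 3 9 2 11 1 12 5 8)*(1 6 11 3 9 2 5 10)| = |(0 9 5 8 10 13 3 2)(1 12)(6 11)| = 8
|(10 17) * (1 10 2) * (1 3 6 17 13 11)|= 4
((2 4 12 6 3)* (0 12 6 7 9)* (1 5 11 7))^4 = (0 11 12 7 1 9 5)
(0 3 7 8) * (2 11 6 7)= (0 3 2 11 6 7 8)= [3, 1, 11, 2, 4, 5, 7, 8, 0, 9, 10, 6]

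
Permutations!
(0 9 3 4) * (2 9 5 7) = [5, 1, 9, 4, 0, 7, 6, 2, 8, 3] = (0 5 7 2 9 3 4)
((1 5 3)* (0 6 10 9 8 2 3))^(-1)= (0 5 1 3 2 8 9 10 6)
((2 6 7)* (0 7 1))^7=((0 7 2 6 1))^7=(0 2 1 7 6)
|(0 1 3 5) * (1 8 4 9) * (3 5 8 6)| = |(0 6 3 8 4 9 1 5)| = 8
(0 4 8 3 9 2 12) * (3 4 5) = (0 5 3 9 2 12)(4 8) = [5, 1, 12, 9, 8, 3, 6, 7, 4, 2, 10, 11, 0]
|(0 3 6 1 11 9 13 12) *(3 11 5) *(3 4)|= 5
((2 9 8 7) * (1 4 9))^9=(1 8)(2 9)(4 7)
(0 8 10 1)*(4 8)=[4, 0, 2, 3, 8, 5, 6, 7, 10, 9, 1]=(0 4 8 10 1)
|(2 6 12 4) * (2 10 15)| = |(2 6 12 4 10 15)| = 6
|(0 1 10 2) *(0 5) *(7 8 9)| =15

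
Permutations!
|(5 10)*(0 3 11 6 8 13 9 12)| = |(0 3 11 6 8 13 9 12)(5 10)| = 8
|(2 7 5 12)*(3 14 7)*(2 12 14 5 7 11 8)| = 6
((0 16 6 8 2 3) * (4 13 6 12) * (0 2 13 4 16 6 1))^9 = ((0 6 8 13 1)(2 3)(12 16))^9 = (0 1 13 8 6)(2 3)(12 16)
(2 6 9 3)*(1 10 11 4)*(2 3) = [0, 10, 6, 3, 1, 5, 9, 7, 8, 2, 11, 4] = (1 10 11 4)(2 6 9)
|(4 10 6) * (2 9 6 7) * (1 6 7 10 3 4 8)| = 6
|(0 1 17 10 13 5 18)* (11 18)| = |(0 1 17 10 13 5 11 18)| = 8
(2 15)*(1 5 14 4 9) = (1 5 14 4 9)(2 15) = [0, 5, 15, 3, 9, 14, 6, 7, 8, 1, 10, 11, 12, 13, 4, 2]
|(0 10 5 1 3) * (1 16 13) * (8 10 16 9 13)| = |(0 16 8 10 5 9 13 1 3)| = 9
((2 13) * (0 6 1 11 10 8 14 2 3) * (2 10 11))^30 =(14)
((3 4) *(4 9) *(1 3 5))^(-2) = (1 4 3 5 9)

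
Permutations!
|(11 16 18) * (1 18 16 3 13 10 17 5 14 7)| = 10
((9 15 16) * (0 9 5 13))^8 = (0 15 5)(9 16 13)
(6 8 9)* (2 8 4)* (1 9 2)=(1 9 6 4)(2 8)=[0, 9, 8, 3, 1, 5, 4, 7, 2, 6]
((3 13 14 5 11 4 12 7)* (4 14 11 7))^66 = (14)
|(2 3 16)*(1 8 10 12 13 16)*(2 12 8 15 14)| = |(1 15 14 2 3)(8 10)(12 13 16)| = 30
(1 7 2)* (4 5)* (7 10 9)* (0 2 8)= (0 2 1 10 9 7 8)(4 5)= [2, 10, 1, 3, 5, 4, 6, 8, 0, 7, 9]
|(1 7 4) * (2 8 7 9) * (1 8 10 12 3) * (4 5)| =|(1 9 2 10 12 3)(4 8 7 5)| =12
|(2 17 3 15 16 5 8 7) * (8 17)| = |(2 8 7)(3 15 16 5 17)| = 15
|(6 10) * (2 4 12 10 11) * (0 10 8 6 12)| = |(0 10 12 8 6 11 2 4)| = 8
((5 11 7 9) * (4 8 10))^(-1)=(4 10 8)(5 9 7 11)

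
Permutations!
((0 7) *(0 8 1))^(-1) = ((0 7 8 1))^(-1) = (0 1 8 7)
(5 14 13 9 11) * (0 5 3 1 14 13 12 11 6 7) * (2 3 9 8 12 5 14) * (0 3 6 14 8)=(0 8 12 11 9 14 5 13)(1 2 6 7 3)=[8, 2, 6, 1, 4, 13, 7, 3, 12, 14, 10, 9, 11, 0, 5]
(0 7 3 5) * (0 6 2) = (0 7 3 5 6 2) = [7, 1, 0, 5, 4, 6, 2, 3]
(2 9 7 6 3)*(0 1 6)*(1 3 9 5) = (0 3 2 5 1 6 9 7) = [3, 6, 5, 2, 4, 1, 9, 0, 8, 7]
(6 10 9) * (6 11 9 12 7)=[0, 1, 2, 3, 4, 5, 10, 6, 8, 11, 12, 9, 7]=(6 10 12 7)(9 11)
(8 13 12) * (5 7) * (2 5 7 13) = (2 5 13 12 8) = [0, 1, 5, 3, 4, 13, 6, 7, 2, 9, 10, 11, 8, 12]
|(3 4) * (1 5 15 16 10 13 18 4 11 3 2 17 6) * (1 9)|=|(1 5 15 16 10 13 18 4 2 17 6 9)(3 11)|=12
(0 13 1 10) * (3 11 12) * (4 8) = [13, 10, 2, 11, 8, 5, 6, 7, 4, 9, 0, 12, 3, 1] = (0 13 1 10)(3 11 12)(4 8)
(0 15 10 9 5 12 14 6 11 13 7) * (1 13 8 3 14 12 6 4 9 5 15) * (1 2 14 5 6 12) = (0 2 14 4 9 15 10 6 11 8 3 5 12 1 13 7) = [2, 13, 14, 5, 9, 12, 11, 0, 3, 15, 6, 8, 1, 7, 4, 10]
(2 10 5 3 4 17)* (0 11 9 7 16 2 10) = [11, 1, 0, 4, 17, 3, 6, 16, 8, 7, 5, 9, 12, 13, 14, 15, 2, 10] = (0 11 9 7 16 2)(3 4 17 10 5)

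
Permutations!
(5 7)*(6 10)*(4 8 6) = (4 8 6 10)(5 7) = [0, 1, 2, 3, 8, 7, 10, 5, 6, 9, 4]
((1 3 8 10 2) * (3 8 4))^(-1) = (1 2 10 8)(3 4) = ((1 8 10 2)(3 4))^(-1)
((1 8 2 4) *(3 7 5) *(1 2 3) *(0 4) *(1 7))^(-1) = (0 2 4)(1 3 8)(5 7) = ((0 4 2)(1 8 3)(5 7))^(-1)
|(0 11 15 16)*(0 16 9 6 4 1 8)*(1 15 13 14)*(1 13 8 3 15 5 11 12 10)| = |(16)(0 12 10 1 3 15 9 6 4 5 11 8)(13 14)| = 12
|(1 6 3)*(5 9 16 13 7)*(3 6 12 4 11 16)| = 10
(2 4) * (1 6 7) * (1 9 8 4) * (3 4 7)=[0, 6, 1, 4, 2, 5, 3, 9, 7, 8]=(1 6 3 4 2)(7 9 8)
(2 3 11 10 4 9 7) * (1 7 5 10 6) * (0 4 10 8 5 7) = (0 4 9 7 2 3 11 6 1)(5 8) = [4, 0, 3, 11, 9, 8, 1, 2, 5, 7, 10, 6]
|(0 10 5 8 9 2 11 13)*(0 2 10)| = 12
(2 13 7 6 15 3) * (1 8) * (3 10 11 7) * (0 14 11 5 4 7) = (0 14 11)(1 8)(2 13 3)(4 7 6 15 10 5) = [14, 8, 13, 2, 7, 4, 15, 6, 1, 9, 5, 0, 12, 3, 11, 10]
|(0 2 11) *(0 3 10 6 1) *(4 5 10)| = |(0 2 11 3 4 5 10 6 1)| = 9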